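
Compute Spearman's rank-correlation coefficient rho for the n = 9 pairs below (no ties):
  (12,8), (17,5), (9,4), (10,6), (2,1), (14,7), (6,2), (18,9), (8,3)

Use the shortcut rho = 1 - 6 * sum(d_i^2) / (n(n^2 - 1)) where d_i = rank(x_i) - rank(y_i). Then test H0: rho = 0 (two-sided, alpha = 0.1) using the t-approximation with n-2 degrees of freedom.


Step 1: Rank x and y separately (midranks; no ties here).
rank(x): 12->6, 17->8, 9->4, 10->5, 2->1, 14->7, 6->2, 18->9, 8->3
rank(y): 8->8, 5->5, 4->4, 6->6, 1->1, 7->7, 2->2, 9->9, 3->3
Step 2: d_i = R_x(i) - R_y(i); compute d_i^2.
  (6-8)^2=4, (8-5)^2=9, (4-4)^2=0, (5-6)^2=1, (1-1)^2=0, (7-7)^2=0, (2-2)^2=0, (9-9)^2=0, (3-3)^2=0
sum(d^2) = 14.
Step 3: rho = 1 - 6*14 / (9*(9^2 - 1)) = 1 - 84/720 = 0.883333.
Step 4: Under H0, t = rho * sqrt((n-2)/(1-rho^2)) = 4.9858 ~ t(7).
Step 5: Two-sided p-value from the t-distribution with 7 df = 0.001591.
Step 6: alpha = 0.1. reject H0.

rho = 0.8833, p = 0.001591, reject H0 at alpha = 0.1.


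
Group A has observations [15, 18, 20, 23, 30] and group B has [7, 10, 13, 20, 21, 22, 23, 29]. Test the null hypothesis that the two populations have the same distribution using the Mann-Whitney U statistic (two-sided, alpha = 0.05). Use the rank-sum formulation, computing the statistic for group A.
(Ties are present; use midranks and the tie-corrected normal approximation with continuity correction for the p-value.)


Step 1: Combine and sort all 13 observations; assign midranks.
sorted (value, group): (7,Y), (10,Y), (13,Y), (15,X), (18,X), (20,X), (20,Y), (21,Y), (22,Y), (23,X), (23,Y), (29,Y), (30,X)
ranks: 7->1, 10->2, 13->3, 15->4, 18->5, 20->6.5, 20->6.5, 21->8, 22->9, 23->10.5, 23->10.5, 29->12, 30->13
Step 2: Rank sum for X: R1 = 4 + 5 + 6.5 + 10.5 + 13 = 39.
Step 3: U_X = R1 - n1(n1+1)/2 = 39 - 5*6/2 = 39 - 15 = 24.
       U_Y = n1*n2 - U_X = 40 - 24 = 16.
Step 4: Ties are present, so use the tie-corrected normal approximation (with continuity correction) for the p-value.
Step 5: p-value = 0.607419; compare to alpha = 0.05. fail to reject H0.

U_X = 24, p = 0.607419, fail to reject H0 at alpha = 0.05.


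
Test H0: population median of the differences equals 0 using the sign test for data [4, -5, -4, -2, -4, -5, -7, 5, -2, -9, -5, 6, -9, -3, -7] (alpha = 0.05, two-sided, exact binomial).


Step 1: Discard zero differences. Original n = 15; n_eff = number of nonzero differences = 15.
Nonzero differences (with sign): +4, -5, -4, -2, -4, -5, -7, +5, -2, -9, -5, +6, -9, -3, -7
Step 2: Count signs: positive = 3, negative = 12.
Step 3: Under H0: P(positive) = 0.5, so the number of positives S ~ Bin(15, 0.5).
Step 4: Two-sided exact p-value = sum of Bin(15,0.5) probabilities at or below the observed probability = 0.035156.
Step 5: alpha = 0.05. reject H0.

n_eff = 15, pos = 3, neg = 12, p = 0.035156, reject H0.


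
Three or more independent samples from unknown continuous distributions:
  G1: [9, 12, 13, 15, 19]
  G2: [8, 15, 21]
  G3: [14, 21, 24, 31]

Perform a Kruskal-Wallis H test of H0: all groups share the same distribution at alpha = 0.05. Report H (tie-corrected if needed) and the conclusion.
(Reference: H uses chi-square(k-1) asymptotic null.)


Step 1: Combine all N = 12 observations and assign midranks.
sorted (value, group, rank): (8,G2,1), (9,G1,2), (12,G1,3), (13,G1,4), (14,G3,5), (15,G1,6.5), (15,G2,6.5), (19,G1,8), (21,G2,9.5), (21,G3,9.5), (24,G3,11), (31,G3,12)
Step 2: Sum ranks within each group.
R_1 = 23.5 (n_1 = 5)
R_2 = 17 (n_2 = 3)
R_3 = 37.5 (n_3 = 4)
Step 3: H = 12/(N(N+1)) * sum(R_i^2/n_i) - 3(N+1)
     = 12/(12*13) * (23.5^2/5 + 17^2/3 + 37.5^2/4) - 3*13
     = 0.076923 * 558.346 - 39
     = 3.949679.
Step 4: Ties present; correction factor C = 1 - 12/(12^3 - 12) = 0.993007. Corrected H = 3.949679 / 0.993007 = 3.977494.
Step 5: Under H0, H ~ chi^2(2); p-value = 0.136867.
Step 6: alpha = 0.05. fail to reject H0.

H = 3.9775, df = 2, p = 0.136867, fail to reject H0.


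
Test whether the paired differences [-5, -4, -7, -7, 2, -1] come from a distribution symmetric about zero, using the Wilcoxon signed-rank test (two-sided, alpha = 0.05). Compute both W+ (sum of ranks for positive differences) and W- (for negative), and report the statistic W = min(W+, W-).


Step 1: Drop any zero differences (none here) and take |d_i|.
|d| = [5, 4, 7, 7, 2, 1]
Step 2: Midrank |d_i| (ties get averaged ranks).
ranks: |5|->4, |4|->3, |7|->5.5, |7|->5.5, |2|->2, |1|->1
Step 3: Attach original signs; sum ranks with positive sign and with negative sign.
W+ = 2 = 2
W- = 4 + 3 + 5.5 + 5.5 + 1 = 19
(Check: W+ + W- = 21 should equal n(n+1)/2 = 21.)
Step 4: Test statistic W = min(W+, W-) = 2.
Step 5: Ties in |d|, so use the tie-corrected normal approximation.
        E[W] = n(n+1)/4 = 6*7/4 = 10.5.
        Tie groups: |d|=7 (t=2); sum(t^3 - t) = 6.
        Var[W] = n(n+1)(2n+1)/24 - sum(t^3-t)/48 = 546/24 - 6/48 = 22.625.
        z = (W - E[W]) / sqrt(Var[W]) = (2 - 10.5) / 4.7566 = -1.7870.
        Two-sided p = 2*Phi(z) = 0.073937.
Step 6: alpha = 0.05. fail to reject H0.

W+ = 2, W- = 19, W = min = 2, p = 0.073937, fail to reject H0.


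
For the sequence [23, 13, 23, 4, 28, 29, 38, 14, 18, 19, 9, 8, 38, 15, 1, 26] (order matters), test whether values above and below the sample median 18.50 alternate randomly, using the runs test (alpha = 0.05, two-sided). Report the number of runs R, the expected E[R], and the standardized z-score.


Step 1: Compute median = 18.50; label A = above, B = below.
Labels in order: ABABAAABBABBABBA  (n_A = 8, n_B = 8)
Step 2: Count runs R = 11.
Step 3: Under H0 (random ordering), E[R] = 2*n_A*n_B/(n_A+n_B) + 1 = 2*8*8/16 + 1 = 9.0000.
        Var[R] = 2*n_A*n_B*(2*n_A*n_B - n_A - n_B) / ((n_A+n_B)^2 * (n_A+n_B-1)) = 14336/3840 = 3.7333.
        SD[R] = 1.9322.
Step 4: Continuity-corrected z = (R - 0.5 - E[R]) / SD[R] = (11 - 0.5 - 9.0000) / 1.9322 = 0.7763.
Step 5: Two-sided p-value via normal approximation = 2*(1 - Phi(|z|)) = 0.437558.
Step 6: alpha = 0.05. fail to reject H0.

R = 11, z = 0.7763, p = 0.437558, fail to reject H0.


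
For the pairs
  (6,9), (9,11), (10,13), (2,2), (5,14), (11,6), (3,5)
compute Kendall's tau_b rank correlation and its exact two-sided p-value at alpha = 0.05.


Step 1: Enumerate the 21 unordered pairs (i,j) with i<j and classify each by sign(x_j-x_i) * sign(y_j-y_i).
  (1,2):dx=+3,dy=+2->C; (1,3):dx=+4,dy=+4->C; (1,4):dx=-4,dy=-7->C; (1,5):dx=-1,dy=+5->D
  (1,6):dx=+5,dy=-3->D; (1,7):dx=-3,dy=-4->C; (2,3):dx=+1,dy=+2->C; (2,4):dx=-7,dy=-9->C
  (2,5):dx=-4,dy=+3->D; (2,6):dx=+2,dy=-5->D; (2,7):dx=-6,dy=-6->C; (3,4):dx=-8,dy=-11->C
  (3,5):dx=-5,dy=+1->D; (3,6):dx=+1,dy=-7->D; (3,7):dx=-7,dy=-8->C; (4,5):dx=+3,dy=+12->C
  (4,6):dx=+9,dy=+4->C; (4,7):dx=+1,dy=+3->C; (5,6):dx=+6,dy=-8->D; (5,7):dx=-2,dy=-9->C
  (6,7):dx=-8,dy=-1->C
Step 2: C = 14, D = 7, total pairs = 21.
Step 3: tau = (C - D)/(n(n-1)/2) = (14 - 7)/21 = 0.333333.
Step 4: Exact two-sided p-value (enumerate n! = 5040 permutations of y under H0): p = 0.381349.
Step 5: alpha = 0.05. fail to reject H0.

tau_b = 0.3333 (C=14, D=7), p = 0.381349, fail to reject H0.


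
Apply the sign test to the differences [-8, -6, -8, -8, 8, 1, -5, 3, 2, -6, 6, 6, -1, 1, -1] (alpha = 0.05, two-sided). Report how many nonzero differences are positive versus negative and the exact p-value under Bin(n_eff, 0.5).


Step 1: Discard zero differences. Original n = 15; n_eff = number of nonzero differences = 15.
Nonzero differences (with sign): -8, -6, -8, -8, +8, +1, -5, +3, +2, -6, +6, +6, -1, +1, -1
Step 2: Count signs: positive = 7, negative = 8.
Step 3: Under H0: P(positive) = 0.5, so the number of positives S ~ Bin(15, 0.5).
Step 4: Two-sided exact p-value = sum of Bin(15,0.5) probabilities at or below the observed probability = 1.000000.
Step 5: alpha = 0.05. fail to reject H0.

n_eff = 15, pos = 7, neg = 8, p = 1.000000, fail to reject H0.


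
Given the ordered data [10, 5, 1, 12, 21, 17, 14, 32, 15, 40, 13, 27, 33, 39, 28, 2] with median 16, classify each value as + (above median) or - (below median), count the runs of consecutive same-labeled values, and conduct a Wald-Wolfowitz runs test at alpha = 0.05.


Step 1: Compute median = 16; label A = above, B = below.
Labels in order: BBBBAABABABAAAAB  (n_A = 8, n_B = 8)
Step 2: Count runs R = 9.
Step 3: Under H0 (random ordering), E[R] = 2*n_A*n_B/(n_A+n_B) + 1 = 2*8*8/16 + 1 = 9.0000.
        Var[R] = 2*n_A*n_B*(2*n_A*n_B - n_A - n_B) / ((n_A+n_B)^2 * (n_A+n_B-1)) = 14336/3840 = 3.7333.
        SD[R] = 1.9322.
Step 4: R = E[R], so z = 0 with no continuity correction.
Step 5: Two-sided p-value via normal approximation = 2*(1 - Phi(|z|)) = 1.000000.
Step 6: alpha = 0.05. fail to reject H0.

R = 9, z = 0.0000, p = 1.000000, fail to reject H0.


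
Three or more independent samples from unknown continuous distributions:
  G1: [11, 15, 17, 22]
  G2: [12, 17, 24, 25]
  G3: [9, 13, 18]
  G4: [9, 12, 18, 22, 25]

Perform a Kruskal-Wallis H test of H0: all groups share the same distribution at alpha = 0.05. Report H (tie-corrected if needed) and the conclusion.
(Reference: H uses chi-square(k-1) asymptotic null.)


Step 1: Combine all N = 16 observations and assign midranks.
sorted (value, group, rank): (9,G3,1.5), (9,G4,1.5), (11,G1,3), (12,G2,4.5), (12,G4,4.5), (13,G3,6), (15,G1,7), (17,G1,8.5), (17,G2,8.5), (18,G3,10.5), (18,G4,10.5), (22,G1,12.5), (22,G4,12.5), (24,G2,14), (25,G2,15.5), (25,G4,15.5)
Step 2: Sum ranks within each group.
R_1 = 31 (n_1 = 4)
R_2 = 42.5 (n_2 = 4)
R_3 = 18 (n_3 = 3)
R_4 = 44.5 (n_4 = 5)
Step 3: H = 12/(N(N+1)) * sum(R_i^2/n_i) - 3(N+1)
     = 12/(16*17) * (31^2/4 + 42.5^2/4 + 18^2/3 + 44.5^2/5) - 3*17
     = 0.044118 * 1195.86 - 51
     = 1.758640.
Step 4: Ties present; correction factor C = 1 - 36/(16^3 - 16) = 0.991176. Corrected H = 1.758640 / 0.991176 = 1.774295.
Step 5: Under H0, H ~ chi^2(3); p-value = 0.620544.
Step 6: alpha = 0.05. fail to reject H0.

H = 1.7743, df = 3, p = 0.620544, fail to reject H0.


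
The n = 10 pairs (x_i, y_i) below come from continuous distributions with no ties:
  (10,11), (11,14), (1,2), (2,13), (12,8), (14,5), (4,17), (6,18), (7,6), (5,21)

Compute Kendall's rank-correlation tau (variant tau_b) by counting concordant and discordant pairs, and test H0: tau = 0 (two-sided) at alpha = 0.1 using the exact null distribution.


Step 1: Enumerate the 45 unordered pairs (i,j) with i<j and classify each by sign(x_j-x_i) * sign(y_j-y_i).
  (1,2):dx=+1,dy=+3->C; (1,3):dx=-9,dy=-9->C; (1,4):dx=-8,dy=+2->D; (1,5):dx=+2,dy=-3->D
  (1,6):dx=+4,dy=-6->D; (1,7):dx=-6,dy=+6->D; (1,8):dx=-4,dy=+7->D; (1,9):dx=-3,dy=-5->C
  (1,10):dx=-5,dy=+10->D; (2,3):dx=-10,dy=-12->C; (2,4):dx=-9,dy=-1->C; (2,5):dx=+1,dy=-6->D
  (2,6):dx=+3,dy=-9->D; (2,7):dx=-7,dy=+3->D; (2,8):dx=-5,dy=+4->D; (2,9):dx=-4,dy=-8->C
  (2,10):dx=-6,dy=+7->D; (3,4):dx=+1,dy=+11->C; (3,5):dx=+11,dy=+6->C; (3,6):dx=+13,dy=+3->C
  (3,7):dx=+3,dy=+15->C; (3,8):dx=+5,dy=+16->C; (3,9):dx=+6,dy=+4->C; (3,10):dx=+4,dy=+19->C
  (4,5):dx=+10,dy=-5->D; (4,6):dx=+12,dy=-8->D; (4,7):dx=+2,dy=+4->C; (4,8):dx=+4,dy=+5->C
  (4,9):dx=+5,dy=-7->D; (4,10):dx=+3,dy=+8->C; (5,6):dx=+2,dy=-3->D; (5,7):dx=-8,dy=+9->D
  (5,8):dx=-6,dy=+10->D; (5,9):dx=-5,dy=-2->C; (5,10):dx=-7,dy=+13->D; (6,7):dx=-10,dy=+12->D
  (6,8):dx=-8,dy=+13->D; (6,9):dx=-7,dy=+1->D; (6,10):dx=-9,dy=+16->D; (7,8):dx=+2,dy=+1->C
  (7,9):dx=+3,dy=-11->D; (7,10):dx=+1,dy=+4->C; (8,9):dx=+1,dy=-12->D; (8,10):dx=-1,dy=+3->D
  (9,10):dx=-2,dy=+15->D
Step 2: C = 19, D = 26, total pairs = 45.
Step 3: tau = (C - D)/(n(n-1)/2) = (19 - 26)/45 = -0.155556.
Step 4: Exact two-sided p-value (enumerate n! = 3628800 permutations of y under H0): p = 0.600654.
Step 5: alpha = 0.1. fail to reject H0.

tau_b = -0.1556 (C=19, D=26), p = 0.600654, fail to reject H0.


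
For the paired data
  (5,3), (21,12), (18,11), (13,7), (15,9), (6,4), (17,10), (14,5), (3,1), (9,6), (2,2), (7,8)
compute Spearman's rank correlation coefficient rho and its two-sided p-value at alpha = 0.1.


Step 1: Rank x and y separately (midranks; no ties here).
rank(x): 5->3, 21->12, 18->11, 13->7, 15->9, 6->4, 17->10, 14->8, 3->2, 9->6, 2->1, 7->5
rank(y): 3->3, 12->12, 11->11, 7->7, 9->9, 4->4, 10->10, 5->5, 1->1, 6->6, 2->2, 8->8
Step 2: d_i = R_x(i) - R_y(i); compute d_i^2.
  (3-3)^2=0, (12-12)^2=0, (11-11)^2=0, (7-7)^2=0, (9-9)^2=0, (4-4)^2=0, (10-10)^2=0, (8-5)^2=9, (2-1)^2=1, (6-6)^2=0, (1-2)^2=1, (5-8)^2=9
sum(d^2) = 20.
Step 3: rho = 1 - 6*20 / (12*(12^2 - 1)) = 1 - 120/1716 = 0.930070.
Step 4: Under H0, t = rho * sqrt((n-2)/(1-rho^2)) = 8.0057 ~ t(10).
Step 5: Two-sided p-value from the t-distribution with 10 df = 0.000012.
Step 6: alpha = 0.1. reject H0.

rho = 0.9301, p = 0.000012, reject H0 at alpha = 0.1.


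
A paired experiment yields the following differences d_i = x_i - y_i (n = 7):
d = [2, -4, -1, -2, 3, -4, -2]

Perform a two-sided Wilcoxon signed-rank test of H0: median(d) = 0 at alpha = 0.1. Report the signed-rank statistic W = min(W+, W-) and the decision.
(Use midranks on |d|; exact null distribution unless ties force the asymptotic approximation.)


Step 1: Drop any zero differences (none here) and take |d_i|.
|d| = [2, 4, 1, 2, 3, 4, 2]
Step 2: Midrank |d_i| (ties get averaged ranks).
ranks: |2|->3, |4|->6.5, |1|->1, |2|->3, |3|->5, |4|->6.5, |2|->3
Step 3: Attach original signs; sum ranks with positive sign and with negative sign.
W+ = 3 + 5 = 8
W- = 6.5 + 1 + 3 + 6.5 + 3 = 20
(Check: W+ + W- = 28 should equal n(n+1)/2 = 28.)
Step 4: Test statistic W = min(W+, W-) = 8.
Step 5: Ties in |d|, so use the tie-corrected normal approximation.
        E[W] = n(n+1)/4 = 7*8/4 = 14.
        Tie groups: |d|=2 (t=3), |d|=4 (t=2); sum(t^3 - t) = 30.
        Var[W] = n(n+1)(2n+1)/24 - sum(t^3-t)/48 = 840/24 - 30/48 = 34.375.
        z = (W - E[W]) / sqrt(Var[W]) = (8 - 14) / 5.8630 = -1.0234.
        Two-sided p = 2*Phi(z) = 0.306136.
Step 6: alpha = 0.1. fail to reject H0.

W+ = 8, W- = 20, W = min = 8, p = 0.306136, fail to reject H0.


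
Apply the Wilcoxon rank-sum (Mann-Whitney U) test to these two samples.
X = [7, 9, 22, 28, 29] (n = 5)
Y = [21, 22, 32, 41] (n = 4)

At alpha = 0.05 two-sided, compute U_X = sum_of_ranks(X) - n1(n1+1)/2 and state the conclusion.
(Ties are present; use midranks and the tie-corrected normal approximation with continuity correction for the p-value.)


Step 1: Combine and sort all 9 observations; assign midranks.
sorted (value, group): (7,X), (9,X), (21,Y), (22,X), (22,Y), (28,X), (29,X), (32,Y), (41,Y)
ranks: 7->1, 9->2, 21->3, 22->4.5, 22->4.5, 28->6, 29->7, 32->8, 41->9
Step 2: Rank sum for X: R1 = 1 + 2 + 4.5 + 6 + 7 = 20.5.
Step 3: U_X = R1 - n1(n1+1)/2 = 20.5 - 5*6/2 = 20.5 - 15 = 5.5.
       U_Y = n1*n2 - U_X = 20 - 5.5 = 14.5.
Step 4: Ties are present, so use the tie-corrected normal approximation (with continuity correction) for the p-value.
Step 5: p-value = 0.325163; compare to alpha = 0.05. fail to reject H0.

U_X = 5.5, p = 0.325163, fail to reject H0 at alpha = 0.05.


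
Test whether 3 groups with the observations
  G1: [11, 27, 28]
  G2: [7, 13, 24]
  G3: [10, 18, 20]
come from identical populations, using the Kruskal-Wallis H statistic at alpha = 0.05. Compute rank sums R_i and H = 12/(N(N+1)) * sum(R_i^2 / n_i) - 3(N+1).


Step 1: Combine all N = 9 observations and assign midranks.
sorted (value, group, rank): (7,G2,1), (10,G3,2), (11,G1,3), (13,G2,4), (18,G3,5), (20,G3,6), (24,G2,7), (27,G1,8), (28,G1,9)
Step 2: Sum ranks within each group.
R_1 = 20 (n_1 = 3)
R_2 = 12 (n_2 = 3)
R_3 = 13 (n_3 = 3)
Step 3: H = 12/(N(N+1)) * sum(R_i^2/n_i) - 3(N+1)
     = 12/(9*10) * (20^2/3 + 12^2/3 + 13^2/3) - 3*10
     = 0.133333 * 237.667 - 30
     = 1.688889.
Step 4: No ties, so H is used without correction.
Step 5: Under H0, H ~ chi^2(2); p-value = 0.429796.
Step 6: alpha = 0.05. fail to reject H0.

H = 1.6889, df = 2, p = 0.429796, fail to reject H0.


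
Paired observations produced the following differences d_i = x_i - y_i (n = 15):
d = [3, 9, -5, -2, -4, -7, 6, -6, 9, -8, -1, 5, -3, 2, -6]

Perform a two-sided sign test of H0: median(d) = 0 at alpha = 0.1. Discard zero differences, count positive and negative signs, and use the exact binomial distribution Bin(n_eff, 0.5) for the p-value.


Step 1: Discard zero differences. Original n = 15; n_eff = number of nonzero differences = 15.
Nonzero differences (with sign): +3, +9, -5, -2, -4, -7, +6, -6, +9, -8, -1, +5, -3, +2, -6
Step 2: Count signs: positive = 6, negative = 9.
Step 3: Under H0: P(positive) = 0.5, so the number of positives S ~ Bin(15, 0.5).
Step 4: Two-sided exact p-value = sum of Bin(15,0.5) probabilities at or below the observed probability = 0.607239.
Step 5: alpha = 0.1. fail to reject H0.

n_eff = 15, pos = 6, neg = 9, p = 0.607239, fail to reject H0.


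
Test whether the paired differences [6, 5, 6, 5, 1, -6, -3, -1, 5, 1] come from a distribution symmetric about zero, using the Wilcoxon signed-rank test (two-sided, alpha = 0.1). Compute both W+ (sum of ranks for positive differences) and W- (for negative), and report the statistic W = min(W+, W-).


Step 1: Drop any zero differences (none here) and take |d_i|.
|d| = [6, 5, 6, 5, 1, 6, 3, 1, 5, 1]
Step 2: Midrank |d_i| (ties get averaged ranks).
ranks: |6|->9, |5|->6, |6|->9, |5|->6, |1|->2, |6|->9, |3|->4, |1|->2, |5|->6, |1|->2
Step 3: Attach original signs; sum ranks with positive sign and with negative sign.
W+ = 9 + 6 + 9 + 6 + 2 + 6 + 2 = 40
W- = 9 + 4 + 2 = 15
(Check: W+ + W- = 55 should equal n(n+1)/2 = 55.)
Step 4: Test statistic W = min(W+, W-) = 15.
Step 5: Ties in |d|, so use the tie-corrected normal approximation.
        E[W] = n(n+1)/4 = 10*11/4 = 27.5.
        Tie groups: |d|=1 (t=3), |d|=5 (t=3), |d|=6 (t=3); sum(t^3 - t) = 72.
        Var[W] = n(n+1)(2n+1)/24 - sum(t^3-t)/48 = 2310/24 - 72/48 = 94.75.
        z = (W - E[W]) / sqrt(Var[W]) = (15 - 27.5) / 9.7340 = -1.2842.
        Two-sided p = 2*Phi(z) = 0.199085.
Step 6: alpha = 0.1. fail to reject H0.

W+ = 40, W- = 15, W = min = 15, p = 0.199085, fail to reject H0.


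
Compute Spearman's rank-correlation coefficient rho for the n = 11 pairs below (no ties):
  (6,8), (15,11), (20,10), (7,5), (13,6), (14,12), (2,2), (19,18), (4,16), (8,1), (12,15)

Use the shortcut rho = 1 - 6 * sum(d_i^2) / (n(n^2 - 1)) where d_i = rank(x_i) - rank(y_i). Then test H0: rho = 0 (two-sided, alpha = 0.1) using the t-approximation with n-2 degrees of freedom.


Step 1: Rank x and y separately (midranks; no ties here).
rank(x): 6->3, 15->9, 20->11, 7->4, 13->7, 14->8, 2->1, 19->10, 4->2, 8->5, 12->6
rank(y): 8->5, 11->7, 10->6, 5->3, 6->4, 12->8, 2->2, 18->11, 16->10, 1->1, 15->9
Step 2: d_i = R_x(i) - R_y(i); compute d_i^2.
  (3-5)^2=4, (9-7)^2=4, (11-6)^2=25, (4-3)^2=1, (7-4)^2=9, (8-8)^2=0, (1-2)^2=1, (10-11)^2=1, (2-10)^2=64, (5-1)^2=16, (6-9)^2=9
sum(d^2) = 134.
Step 3: rho = 1 - 6*134 / (11*(11^2 - 1)) = 1 - 804/1320 = 0.390909.
Step 4: Under H0, t = rho * sqrt((n-2)/(1-rho^2)) = 1.2741 ~ t(9).
Step 5: Two-sided p-value from the t-distribution with 9 df = 0.234540.
Step 6: alpha = 0.1. fail to reject H0.

rho = 0.3909, p = 0.234540, fail to reject H0 at alpha = 0.1.


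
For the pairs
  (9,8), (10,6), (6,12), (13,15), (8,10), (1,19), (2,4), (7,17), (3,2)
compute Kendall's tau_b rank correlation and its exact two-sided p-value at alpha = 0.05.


Step 1: Enumerate the 36 unordered pairs (i,j) with i<j and classify each by sign(x_j-x_i) * sign(y_j-y_i).
  (1,2):dx=+1,dy=-2->D; (1,3):dx=-3,dy=+4->D; (1,4):dx=+4,dy=+7->C; (1,5):dx=-1,dy=+2->D
  (1,6):dx=-8,dy=+11->D; (1,7):dx=-7,dy=-4->C; (1,8):dx=-2,dy=+9->D; (1,9):dx=-6,dy=-6->C
  (2,3):dx=-4,dy=+6->D; (2,4):dx=+3,dy=+9->C; (2,5):dx=-2,dy=+4->D; (2,6):dx=-9,dy=+13->D
  (2,7):dx=-8,dy=-2->C; (2,8):dx=-3,dy=+11->D; (2,9):dx=-7,dy=-4->C; (3,4):dx=+7,dy=+3->C
  (3,5):dx=+2,dy=-2->D; (3,6):dx=-5,dy=+7->D; (3,7):dx=-4,dy=-8->C; (3,8):dx=+1,dy=+5->C
  (3,9):dx=-3,dy=-10->C; (4,5):dx=-5,dy=-5->C; (4,6):dx=-12,dy=+4->D; (4,7):dx=-11,dy=-11->C
  (4,8):dx=-6,dy=+2->D; (4,9):dx=-10,dy=-13->C; (5,6):dx=-7,dy=+9->D; (5,7):dx=-6,dy=-6->C
  (5,8):dx=-1,dy=+7->D; (5,9):dx=-5,dy=-8->C; (6,7):dx=+1,dy=-15->D; (6,8):dx=+6,dy=-2->D
  (6,9):dx=+2,dy=-17->D; (7,8):dx=+5,dy=+13->C; (7,9):dx=+1,dy=-2->D; (8,9):dx=-4,dy=-15->C
Step 2: C = 17, D = 19, total pairs = 36.
Step 3: tau = (C - D)/(n(n-1)/2) = (17 - 19)/36 = -0.055556.
Step 4: Exact two-sided p-value (enumerate n! = 362880 permutations of y under H0): p = 0.919455.
Step 5: alpha = 0.05. fail to reject H0.

tau_b = -0.0556 (C=17, D=19), p = 0.919455, fail to reject H0.


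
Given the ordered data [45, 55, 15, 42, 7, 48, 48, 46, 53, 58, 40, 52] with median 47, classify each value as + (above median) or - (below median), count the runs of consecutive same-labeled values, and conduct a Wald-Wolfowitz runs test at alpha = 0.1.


Step 1: Compute median = 47; label A = above, B = below.
Labels in order: BABBBAABAABA  (n_A = 6, n_B = 6)
Step 2: Count runs R = 8.
Step 3: Under H0 (random ordering), E[R] = 2*n_A*n_B/(n_A+n_B) + 1 = 2*6*6/12 + 1 = 7.0000.
        Var[R] = 2*n_A*n_B*(2*n_A*n_B - n_A - n_B) / ((n_A+n_B)^2 * (n_A+n_B-1)) = 4320/1584 = 2.7273.
        SD[R] = 1.6514.
Step 4: Continuity-corrected z = (R - 0.5 - E[R]) / SD[R] = (8 - 0.5 - 7.0000) / 1.6514 = 0.3028.
Step 5: Two-sided p-value via normal approximation = 2*(1 - Phi(|z|)) = 0.762069.
Step 6: alpha = 0.1. fail to reject H0.

R = 8, z = 0.3028, p = 0.762069, fail to reject H0.


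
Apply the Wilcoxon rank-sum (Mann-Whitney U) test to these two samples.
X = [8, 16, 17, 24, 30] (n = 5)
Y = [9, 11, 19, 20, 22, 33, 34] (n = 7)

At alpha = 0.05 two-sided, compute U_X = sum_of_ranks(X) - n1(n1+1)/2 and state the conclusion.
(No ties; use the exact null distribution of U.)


Step 1: Combine and sort all 12 observations; assign midranks.
sorted (value, group): (8,X), (9,Y), (11,Y), (16,X), (17,X), (19,Y), (20,Y), (22,Y), (24,X), (30,X), (33,Y), (34,Y)
ranks: 8->1, 9->2, 11->3, 16->4, 17->5, 19->6, 20->7, 22->8, 24->9, 30->10, 33->11, 34->12
Step 2: Rank sum for X: R1 = 1 + 4 + 5 + 9 + 10 = 29.
Step 3: U_X = R1 - n1(n1+1)/2 = 29 - 5*6/2 = 29 - 15 = 14.
       U_Y = n1*n2 - U_X = 35 - 14 = 21.
Step 4: No ties, so the exact null distribution of U (based on enumerating the C(12,5) = 792 equally likely rank assignments) gives the two-sided p-value.
Step 5: p-value = 0.638889; compare to alpha = 0.05. fail to reject H0.

U_X = 14, p = 0.638889, fail to reject H0 at alpha = 0.05.


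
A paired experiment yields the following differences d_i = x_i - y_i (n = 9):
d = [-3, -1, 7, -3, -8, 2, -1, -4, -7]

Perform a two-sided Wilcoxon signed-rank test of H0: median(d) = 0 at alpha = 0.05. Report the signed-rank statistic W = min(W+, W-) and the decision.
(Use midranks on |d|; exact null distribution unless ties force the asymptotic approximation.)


Step 1: Drop any zero differences (none here) and take |d_i|.
|d| = [3, 1, 7, 3, 8, 2, 1, 4, 7]
Step 2: Midrank |d_i| (ties get averaged ranks).
ranks: |3|->4.5, |1|->1.5, |7|->7.5, |3|->4.5, |8|->9, |2|->3, |1|->1.5, |4|->6, |7|->7.5
Step 3: Attach original signs; sum ranks with positive sign and with negative sign.
W+ = 7.5 + 3 = 10.5
W- = 4.5 + 1.5 + 4.5 + 9 + 1.5 + 6 + 7.5 = 34.5
(Check: W+ + W- = 45 should equal n(n+1)/2 = 45.)
Step 4: Test statistic W = min(W+, W-) = 10.5.
Step 5: Ties in |d|, so use the tie-corrected normal approximation.
        E[W] = n(n+1)/4 = 9*10/4 = 22.5.
        Tie groups: |d|=1 (t=2), |d|=3 (t=2), |d|=7 (t=2); sum(t^3 - t) = 18.
        Var[W] = n(n+1)(2n+1)/24 - sum(t^3-t)/48 = 1710/24 - 18/48 = 70.875.
        z = (W - E[W]) / sqrt(Var[W]) = (10.5 - 22.5) / 8.4187 = -1.4254.
        Two-sided p = 2*Phi(z) = 0.154044.
Step 6: alpha = 0.05. fail to reject H0.

W+ = 10.5, W- = 34.5, W = min = 10.5, p = 0.154044, fail to reject H0.


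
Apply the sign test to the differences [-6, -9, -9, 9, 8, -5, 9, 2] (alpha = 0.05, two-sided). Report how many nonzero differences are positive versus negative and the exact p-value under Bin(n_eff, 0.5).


Step 1: Discard zero differences. Original n = 8; n_eff = number of nonzero differences = 8.
Nonzero differences (with sign): -6, -9, -9, +9, +8, -5, +9, +2
Step 2: Count signs: positive = 4, negative = 4.
Step 3: Under H0: P(positive) = 0.5, so the number of positives S ~ Bin(8, 0.5).
Step 4: Two-sided exact p-value = sum of Bin(8,0.5) probabilities at or below the observed probability = 1.000000.
Step 5: alpha = 0.05. fail to reject H0.

n_eff = 8, pos = 4, neg = 4, p = 1.000000, fail to reject H0.


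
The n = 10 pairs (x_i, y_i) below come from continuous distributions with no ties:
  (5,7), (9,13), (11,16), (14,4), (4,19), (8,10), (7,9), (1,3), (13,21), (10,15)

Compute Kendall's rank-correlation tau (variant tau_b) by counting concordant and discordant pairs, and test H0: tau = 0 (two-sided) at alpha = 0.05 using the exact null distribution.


Step 1: Enumerate the 45 unordered pairs (i,j) with i<j and classify each by sign(x_j-x_i) * sign(y_j-y_i).
  (1,2):dx=+4,dy=+6->C; (1,3):dx=+6,dy=+9->C; (1,4):dx=+9,dy=-3->D; (1,5):dx=-1,dy=+12->D
  (1,6):dx=+3,dy=+3->C; (1,7):dx=+2,dy=+2->C; (1,8):dx=-4,dy=-4->C; (1,9):dx=+8,dy=+14->C
  (1,10):dx=+5,dy=+8->C; (2,3):dx=+2,dy=+3->C; (2,4):dx=+5,dy=-9->D; (2,5):dx=-5,dy=+6->D
  (2,6):dx=-1,dy=-3->C; (2,7):dx=-2,dy=-4->C; (2,8):dx=-8,dy=-10->C; (2,9):dx=+4,dy=+8->C
  (2,10):dx=+1,dy=+2->C; (3,4):dx=+3,dy=-12->D; (3,5):dx=-7,dy=+3->D; (3,6):dx=-3,dy=-6->C
  (3,7):dx=-4,dy=-7->C; (3,8):dx=-10,dy=-13->C; (3,9):dx=+2,dy=+5->C; (3,10):dx=-1,dy=-1->C
  (4,5):dx=-10,dy=+15->D; (4,6):dx=-6,dy=+6->D; (4,7):dx=-7,dy=+5->D; (4,8):dx=-13,dy=-1->C
  (4,9):dx=-1,dy=+17->D; (4,10):dx=-4,dy=+11->D; (5,6):dx=+4,dy=-9->D; (5,7):dx=+3,dy=-10->D
  (5,8):dx=-3,dy=-16->C; (5,9):dx=+9,dy=+2->C; (5,10):dx=+6,dy=-4->D; (6,7):dx=-1,dy=-1->C
  (6,8):dx=-7,dy=-7->C; (6,9):dx=+5,dy=+11->C; (6,10):dx=+2,dy=+5->C; (7,8):dx=-6,dy=-6->C
  (7,9):dx=+6,dy=+12->C; (7,10):dx=+3,dy=+6->C; (8,9):dx=+12,dy=+18->C; (8,10):dx=+9,dy=+12->C
  (9,10):dx=-3,dy=-6->C
Step 2: C = 31, D = 14, total pairs = 45.
Step 3: tau = (C - D)/(n(n-1)/2) = (31 - 14)/45 = 0.377778.
Step 4: Exact two-sided p-value (enumerate n! = 3628800 permutations of y under H0): p = 0.155742.
Step 5: alpha = 0.05. fail to reject H0.

tau_b = 0.3778 (C=31, D=14), p = 0.155742, fail to reject H0.


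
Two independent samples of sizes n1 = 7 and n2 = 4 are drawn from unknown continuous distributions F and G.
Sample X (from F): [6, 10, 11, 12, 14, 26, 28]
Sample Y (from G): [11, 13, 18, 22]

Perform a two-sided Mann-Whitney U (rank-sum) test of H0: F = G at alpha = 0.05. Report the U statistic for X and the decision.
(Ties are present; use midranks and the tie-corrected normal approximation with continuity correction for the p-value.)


Step 1: Combine and sort all 11 observations; assign midranks.
sorted (value, group): (6,X), (10,X), (11,X), (11,Y), (12,X), (13,Y), (14,X), (18,Y), (22,Y), (26,X), (28,X)
ranks: 6->1, 10->2, 11->3.5, 11->3.5, 12->5, 13->6, 14->7, 18->8, 22->9, 26->10, 28->11
Step 2: Rank sum for X: R1 = 1 + 2 + 3.5 + 5 + 7 + 10 + 11 = 39.5.
Step 3: U_X = R1 - n1(n1+1)/2 = 39.5 - 7*8/2 = 39.5 - 28 = 11.5.
       U_Y = n1*n2 - U_X = 28 - 11.5 = 16.5.
Step 4: Ties are present, so use the tie-corrected normal approximation (with continuity correction) for the p-value.
Step 5: p-value = 0.704817; compare to alpha = 0.05. fail to reject H0.

U_X = 11.5, p = 0.704817, fail to reject H0 at alpha = 0.05.


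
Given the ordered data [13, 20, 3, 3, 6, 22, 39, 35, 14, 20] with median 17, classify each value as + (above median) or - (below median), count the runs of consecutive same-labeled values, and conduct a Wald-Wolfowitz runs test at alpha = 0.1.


Step 1: Compute median = 17; label A = above, B = below.
Labels in order: BABBBAAABA  (n_A = 5, n_B = 5)
Step 2: Count runs R = 6.
Step 3: Under H0 (random ordering), E[R] = 2*n_A*n_B/(n_A+n_B) + 1 = 2*5*5/10 + 1 = 6.0000.
        Var[R] = 2*n_A*n_B*(2*n_A*n_B - n_A - n_B) / ((n_A+n_B)^2 * (n_A+n_B-1)) = 2000/900 = 2.2222.
        SD[R] = 1.4907.
Step 4: R = E[R], so z = 0 with no continuity correction.
Step 5: Two-sided p-value via normal approximation = 2*(1 - Phi(|z|)) = 1.000000.
Step 6: alpha = 0.1. fail to reject H0.

R = 6, z = 0.0000, p = 1.000000, fail to reject H0.


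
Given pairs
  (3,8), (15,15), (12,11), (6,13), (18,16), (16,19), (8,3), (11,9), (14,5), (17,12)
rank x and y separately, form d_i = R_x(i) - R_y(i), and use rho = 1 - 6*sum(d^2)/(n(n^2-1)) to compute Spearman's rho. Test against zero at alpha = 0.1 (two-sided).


Step 1: Rank x and y separately (midranks; no ties here).
rank(x): 3->1, 15->7, 12->5, 6->2, 18->10, 16->8, 8->3, 11->4, 14->6, 17->9
rank(y): 8->3, 15->8, 11->5, 13->7, 16->9, 19->10, 3->1, 9->4, 5->2, 12->6
Step 2: d_i = R_x(i) - R_y(i); compute d_i^2.
  (1-3)^2=4, (7-8)^2=1, (5-5)^2=0, (2-7)^2=25, (10-9)^2=1, (8-10)^2=4, (3-1)^2=4, (4-4)^2=0, (6-2)^2=16, (9-6)^2=9
sum(d^2) = 64.
Step 3: rho = 1 - 6*64 / (10*(10^2 - 1)) = 1 - 384/990 = 0.612121.
Step 4: Under H0, t = rho * sqrt((n-2)/(1-rho^2)) = 2.1895 ~ t(8).
Step 5: Two-sided p-value from the t-distribution with 8 df = 0.059972.
Step 6: alpha = 0.1. reject H0.

rho = 0.6121, p = 0.059972, reject H0 at alpha = 0.1.


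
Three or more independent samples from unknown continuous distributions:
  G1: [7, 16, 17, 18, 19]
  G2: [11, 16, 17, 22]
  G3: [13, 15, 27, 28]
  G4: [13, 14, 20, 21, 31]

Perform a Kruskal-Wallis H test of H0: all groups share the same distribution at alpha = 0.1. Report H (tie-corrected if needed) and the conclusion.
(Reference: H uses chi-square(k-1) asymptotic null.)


Step 1: Combine all N = 18 observations and assign midranks.
sorted (value, group, rank): (7,G1,1), (11,G2,2), (13,G3,3.5), (13,G4,3.5), (14,G4,5), (15,G3,6), (16,G1,7.5), (16,G2,7.5), (17,G1,9.5), (17,G2,9.5), (18,G1,11), (19,G1,12), (20,G4,13), (21,G4,14), (22,G2,15), (27,G3,16), (28,G3,17), (31,G4,18)
Step 2: Sum ranks within each group.
R_1 = 41 (n_1 = 5)
R_2 = 34 (n_2 = 4)
R_3 = 42.5 (n_3 = 4)
R_4 = 53.5 (n_4 = 5)
Step 3: H = 12/(N(N+1)) * sum(R_i^2/n_i) - 3(N+1)
     = 12/(18*19) * (41^2/5 + 34^2/4 + 42.5^2/4 + 53.5^2/5) - 3*19
     = 0.035088 * 1649.21 - 57
     = 0.867105.
Step 4: Ties present; correction factor C = 1 - 18/(18^3 - 18) = 0.996904. Corrected H = 0.867105 / 0.996904 = 0.869798.
Step 5: Under H0, H ~ chi^2(3); p-value = 0.832709.
Step 6: alpha = 0.1. fail to reject H0.

H = 0.8698, df = 3, p = 0.832709, fail to reject H0.


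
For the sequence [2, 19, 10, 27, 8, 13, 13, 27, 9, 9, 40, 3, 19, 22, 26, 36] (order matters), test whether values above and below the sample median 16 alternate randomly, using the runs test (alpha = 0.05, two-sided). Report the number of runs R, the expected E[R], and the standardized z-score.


Step 1: Compute median = 16; label A = above, B = below.
Labels in order: BABABBBABBABAAAA  (n_A = 8, n_B = 8)
Step 2: Count runs R = 10.
Step 3: Under H0 (random ordering), E[R] = 2*n_A*n_B/(n_A+n_B) + 1 = 2*8*8/16 + 1 = 9.0000.
        Var[R] = 2*n_A*n_B*(2*n_A*n_B - n_A - n_B) / ((n_A+n_B)^2 * (n_A+n_B-1)) = 14336/3840 = 3.7333.
        SD[R] = 1.9322.
Step 4: Continuity-corrected z = (R - 0.5 - E[R]) / SD[R] = (10 - 0.5 - 9.0000) / 1.9322 = 0.2588.
Step 5: Two-sided p-value via normal approximation = 2*(1 - Phi(|z|)) = 0.795809.
Step 6: alpha = 0.05. fail to reject H0.

R = 10, z = 0.2588, p = 0.795809, fail to reject H0.


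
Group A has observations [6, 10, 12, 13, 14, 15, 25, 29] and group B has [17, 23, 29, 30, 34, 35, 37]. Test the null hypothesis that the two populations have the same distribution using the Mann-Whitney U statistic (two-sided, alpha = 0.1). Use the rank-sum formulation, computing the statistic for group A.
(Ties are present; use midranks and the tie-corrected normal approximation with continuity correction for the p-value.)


Step 1: Combine and sort all 15 observations; assign midranks.
sorted (value, group): (6,X), (10,X), (12,X), (13,X), (14,X), (15,X), (17,Y), (23,Y), (25,X), (29,X), (29,Y), (30,Y), (34,Y), (35,Y), (37,Y)
ranks: 6->1, 10->2, 12->3, 13->4, 14->5, 15->6, 17->7, 23->8, 25->9, 29->10.5, 29->10.5, 30->12, 34->13, 35->14, 37->15
Step 2: Rank sum for X: R1 = 1 + 2 + 3 + 4 + 5 + 6 + 9 + 10.5 = 40.5.
Step 3: U_X = R1 - n1(n1+1)/2 = 40.5 - 8*9/2 = 40.5 - 36 = 4.5.
       U_Y = n1*n2 - U_X = 56 - 4.5 = 51.5.
Step 4: Ties are present, so use the tie-corrected normal approximation (with continuity correction) for the p-value.
Step 5: p-value = 0.007719; compare to alpha = 0.1. reject H0.

U_X = 4.5, p = 0.007719, reject H0 at alpha = 0.1.


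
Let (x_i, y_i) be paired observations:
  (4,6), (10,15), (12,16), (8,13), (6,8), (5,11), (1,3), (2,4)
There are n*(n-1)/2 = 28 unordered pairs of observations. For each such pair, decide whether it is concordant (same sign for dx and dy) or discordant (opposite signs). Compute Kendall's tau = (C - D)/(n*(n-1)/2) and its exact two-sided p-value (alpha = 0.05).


Step 1: Enumerate the 28 unordered pairs (i,j) with i<j and classify each by sign(x_j-x_i) * sign(y_j-y_i).
  (1,2):dx=+6,dy=+9->C; (1,3):dx=+8,dy=+10->C; (1,4):dx=+4,dy=+7->C; (1,5):dx=+2,dy=+2->C
  (1,6):dx=+1,dy=+5->C; (1,7):dx=-3,dy=-3->C; (1,8):dx=-2,dy=-2->C; (2,3):dx=+2,dy=+1->C
  (2,4):dx=-2,dy=-2->C; (2,5):dx=-4,dy=-7->C; (2,6):dx=-5,dy=-4->C; (2,7):dx=-9,dy=-12->C
  (2,8):dx=-8,dy=-11->C; (3,4):dx=-4,dy=-3->C; (3,5):dx=-6,dy=-8->C; (3,6):dx=-7,dy=-5->C
  (3,7):dx=-11,dy=-13->C; (3,8):dx=-10,dy=-12->C; (4,5):dx=-2,dy=-5->C; (4,6):dx=-3,dy=-2->C
  (4,7):dx=-7,dy=-10->C; (4,8):dx=-6,dy=-9->C; (5,6):dx=-1,dy=+3->D; (5,7):dx=-5,dy=-5->C
  (5,8):dx=-4,dy=-4->C; (6,7):dx=-4,dy=-8->C; (6,8):dx=-3,dy=-7->C; (7,8):dx=+1,dy=+1->C
Step 2: C = 27, D = 1, total pairs = 28.
Step 3: tau = (C - D)/(n(n-1)/2) = (27 - 1)/28 = 0.928571.
Step 4: Exact two-sided p-value (enumerate n! = 40320 permutations of y under H0): p = 0.000397.
Step 5: alpha = 0.05. reject H0.

tau_b = 0.9286 (C=27, D=1), p = 0.000397, reject H0.


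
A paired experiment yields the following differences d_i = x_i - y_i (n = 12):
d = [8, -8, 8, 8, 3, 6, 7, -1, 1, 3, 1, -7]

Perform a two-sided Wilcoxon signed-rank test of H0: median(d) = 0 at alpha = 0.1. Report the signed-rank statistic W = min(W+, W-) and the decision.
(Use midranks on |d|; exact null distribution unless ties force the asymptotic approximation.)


Step 1: Drop any zero differences (none here) and take |d_i|.
|d| = [8, 8, 8, 8, 3, 6, 7, 1, 1, 3, 1, 7]
Step 2: Midrank |d_i| (ties get averaged ranks).
ranks: |8|->10.5, |8|->10.5, |8|->10.5, |8|->10.5, |3|->4.5, |6|->6, |7|->7.5, |1|->2, |1|->2, |3|->4.5, |1|->2, |7|->7.5
Step 3: Attach original signs; sum ranks with positive sign and with negative sign.
W+ = 10.5 + 10.5 + 10.5 + 4.5 + 6 + 7.5 + 2 + 4.5 + 2 = 58
W- = 10.5 + 2 + 7.5 = 20
(Check: W+ + W- = 78 should equal n(n+1)/2 = 78.)
Step 4: Test statistic W = min(W+, W-) = 20.
Step 5: Ties in |d|, so use the tie-corrected normal approximation.
        E[W] = n(n+1)/4 = 12*13/4 = 39.
        Tie groups: |d|=1 (t=3), |d|=3 (t=2), |d|=7 (t=2), |d|=8 (t=4); sum(t^3 - t) = 96.
        Var[W] = n(n+1)(2n+1)/24 - sum(t^3-t)/48 = 3900/24 - 96/48 = 160.5.
        z = (W - E[W]) / sqrt(Var[W]) = (20 - 39) / 12.6689 = -1.4997.
        Two-sided p = 2*Phi(z) = 0.133682.
Step 6: alpha = 0.1. fail to reject H0.

W+ = 58, W- = 20, W = min = 20, p = 0.133682, fail to reject H0.


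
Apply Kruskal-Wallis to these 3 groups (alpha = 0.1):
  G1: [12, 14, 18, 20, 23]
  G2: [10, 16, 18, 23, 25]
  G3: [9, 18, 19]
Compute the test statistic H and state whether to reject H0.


Step 1: Combine all N = 13 observations and assign midranks.
sorted (value, group, rank): (9,G3,1), (10,G2,2), (12,G1,3), (14,G1,4), (16,G2,5), (18,G1,7), (18,G2,7), (18,G3,7), (19,G3,9), (20,G1,10), (23,G1,11.5), (23,G2,11.5), (25,G2,13)
Step 2: Sum ranks within each group.
R_1 = 35.5 (n_1 = 5)
R_2 = 38.5 (n_2 = 5)
R_3 = 17 (n_3 = 3)
Step 3: H = 12/(N(N+1)) * sum(R_i^2/n_i) - 3(N+1)
     = 12/(13*14) * (35.5^2/5 + 38.5^2/5 + 17^2/3) - 3*14
     = 0.065934 * 644.833 - 42
     = 0.516484.
Step 4: Ties present; correction factor C = 1 - 30/(13^3 - 13) = 0.986264. Corrected H = 0.516484 / 0.986264 = 0.523677.
Step 5: Under H0, H ~ chi^2(2); p-value = 0.769635.
Step 6: alpha = 0.1. fail to reject H0.

H = 0.5237, df = 2, p = 0.769635, fail to reject H0.


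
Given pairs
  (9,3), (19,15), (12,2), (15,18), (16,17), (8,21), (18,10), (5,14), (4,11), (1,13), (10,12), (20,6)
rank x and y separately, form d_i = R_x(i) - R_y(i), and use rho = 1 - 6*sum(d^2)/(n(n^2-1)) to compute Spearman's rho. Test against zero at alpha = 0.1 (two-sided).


Step 1: Rank x and y separately (midranks; no ties here).
rank(x): 9->5, 19->11, 12->7, 15->8, 16->9, 8->4, 18->10, 5->3, 4->2, 1->1, 10->6, 20->12
rank(y): 3->2, 15->9, 2->1, 18->11, 17->10, 21->12, 10->4, 14->8, 11->5, 13->7, 12->6, 6->3
Step 2: d_i = R_x(i) - R_y(i); compute d_i^2.
  (5-2)^2=9, (11-9)^2=4, (7-1)^2=36, (8-11)^2=9, (9-10)^2=1, (4-12)^2=64, (10-4)^2=36, (3-8)^2=25, (2-5)^2=9, (1-7)^2=36, (6-6)^2=0, (12-3)^2=81
sum(d^2) = 310.
Step 3: rho = 1 - 6*310 / (12*(12^2 - 1)) = 1 - 1860/1716 = -0.083916.
Step 4: Under H0, t = rho * sqrt((n-2)/(1-rho^2)) = -0.2663 ~ t(10).
Step 5: Two-sided p-value from the t-distribution with 10 df = 0.795415.
Step 6: alpha = 0.1. fail to reject H0.

rho = -0.0839, p = 0.795415, fail to reject H0 at alpha = 0.1.


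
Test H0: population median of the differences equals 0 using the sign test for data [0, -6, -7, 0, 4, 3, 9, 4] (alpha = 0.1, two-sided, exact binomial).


Step 1: Discard zero differences. Original n = 8; n_eff = number of nonzero differences = 6.
Nonzero differences (with sign): -6, -7, +4, +3, +9, +4
Step 2: Count signs: positive = 4, negative = 2.
Step 3: Under H0: P(positive) = 0.5, so the number of positives S ~ Bin(6, 0.5).
Step 4: Two-sided exact p-value = sum of Bin(6,0.5) probabilities at or below the observed probability = 0.687500.
Step 5: alpha = 0.1. fail to reject H0.

n_eff = 6, pos = 4, neg = 2, p = 0.687500, fail to reject H0.


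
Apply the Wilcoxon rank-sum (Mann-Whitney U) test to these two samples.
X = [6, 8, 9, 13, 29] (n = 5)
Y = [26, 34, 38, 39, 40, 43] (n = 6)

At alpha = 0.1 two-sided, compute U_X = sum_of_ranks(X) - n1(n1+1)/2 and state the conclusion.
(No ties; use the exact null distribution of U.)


Step 1: Combine and sort all 11 observations; assign midranks.
sorted (value, group): (6,X), (8,X), (9,X), (13,X), (26,Y), (29,X), (34,Y), (38,Y), (39,Y), (40,Y), (43,Y)
ranks: 6->1, 8->2, 9->3, 13->4, 26->5, 29->6, 34->7, 38->8, 39->9, 40->10, 43->11
Step 2: Rank sum for X: R1 = 1 + 2 + 3 + 4 + 6 = 16.
Step 3: U_X = R1 - n1(n1+1)/2 = 16 - 5*6/2 = 16 - 15 = 1.
       U_Y = n1*n2 - U_X = 30 - 1 = 29.
Step 4: No ties, so the exact null distribution of U (based on enumerating the C(11,5) = 462 equally likely rank assignments) gives the two-sided p-value.
Step 5: p-value = 0.008658; compare to alpha = 0.1. reject H0.

U_X = 1, p = 0.008658, reject H0 at alpha = 0.1.


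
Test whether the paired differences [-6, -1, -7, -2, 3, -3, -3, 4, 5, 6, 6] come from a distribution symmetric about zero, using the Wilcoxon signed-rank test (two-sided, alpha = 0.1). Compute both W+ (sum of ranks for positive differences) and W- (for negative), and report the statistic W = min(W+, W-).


Step 1: Drop any zero differences (none here) and take |d_i|.
|d| = [6, 1, 7, 2, 3, 3, 3, 4, 5, 6, 6]
Step 2: Midrank |d_i| (ties get averaged ranks).
ranks: |6|->9, |1|->1, |7|->11, |2|->2, |3|->4, |3|->4, |3|->4, |4|->6, |5|->7, |6|->9, |6|->9
Step 3: Attach original signs; sum ranks with positive sign and with negative sign.
W+ = 4 + 6 + 7 + 9 + 9 = 35
W- = 9 + 1 + 11 + 2 + 4 + 4 = 31
(Check: W+ + W- = 66 should equal n(n+1)/2 = 66.)
Step 4: Test statistic W = min(W+, W-) = 31.
Step 5: Ties in |d|, so use the tie-corrected normal approximation.
        E[W] = n(n+1)/4 = 11*12/4 = 33.
        Tie groups: |d|=3 (t=3), |d|=6 (t=3); sum(t^3 - t) = 48.
        Var[W] = n(n+1)(2n+1)/24 - sum(t^3-t)/48 = 3036/24 - 48/48 = 125.5.
        z = (W - E[W]) / sqrt(Var[W]) = (31 - 33) / 11.2027 = -0.1785.
        Two-sided p = 2*Phi(z) = 0.858308.
Step 6: alpha = 0.1. fail to reject H0.

W+ = 35, W- = 31, W = min = 31, p = 0.858308, fail to reject H0.


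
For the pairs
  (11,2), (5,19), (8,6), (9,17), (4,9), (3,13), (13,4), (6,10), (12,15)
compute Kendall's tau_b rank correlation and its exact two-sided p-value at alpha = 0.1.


Step 1: Enumerate the 36 unordered pairs (i,j) with i<j and classify each by sign(x_j-x_i) * sign(y_j-y_i).
  (1,2):dx=-6,dy=+17->D; (1,3):dx=-3,dy=+4->D; (1,4):dx=-2,dy=+15->D; (1,5):dx=-7,dy=+7->D
  (1,6):dx=-8,dy=+11->D; (1,7):dx=+2,dy=+2->C; (1,8):dx=-5,dy=+8->D; (1,9):dx=+1,dy=+13->C
  (2,3):dx=+3,dy=-13->D; (2,4):dx=+4,dy=-2->D; (2,5):dx=-1,dy=-10->C; (2,6):dx=-2,dy=-6->C
  (2,7):dx=+8,dy=-15->D; (2,8):dx=+1,dy=-9->D; (2,9):dx=+7,dy=-4->D; (3,4):dx=+1,dy=+11->C
  (3,5):dx=-4,dy=+3->D; (3,6):dx=-5,dy=+7->D; (3,7):dx=+5,dy=-2->D; (3,8):dx=-2,dy=+4->D
  (3,9):dx=+4,dy=+9->C; (4,5):dx=-5,dy=-8->C; (4,6):dx=-6,dy=-4->C; (4,7):dx=+4,dy=-13->D
  (4,8):dx=-3,dy=-7->C; (4,9):dx=+3,dy=-2->D; (5,6):dx=-1,dy=+4->D; (5,7):dx=+9,dy=-5->D
  (5,8):dx=+2,dy=+1->C; (5,9):dx=+8,dy=+6->C; (6,7):dx=+10,dy=-9->D; (6,8):dx=+3,dy=-3->D
  (6,9):dx=+9,dy=+2->C; (7,8):dx=-7,dy=+6->D; (7,9):dx=-1,dy=+11->D; (8,9):dx=+6,dy=+5->C
Step 2: C = 13, D = 23, total pairs = 36.
Step 3: tau = (C - D)/(n(n-1)/2) = (13 - 23)/36 = -0.277778.
Step 4: Exact two-sided p-value (enumerate n! = 362880 permutations of y under H0): p = 0.358488.
Step 5: alpha = 0.1. fail to reject H0.

tau_b = -0.2778 (C=13, D=23), p = 0.358488, fail to reject H0.
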